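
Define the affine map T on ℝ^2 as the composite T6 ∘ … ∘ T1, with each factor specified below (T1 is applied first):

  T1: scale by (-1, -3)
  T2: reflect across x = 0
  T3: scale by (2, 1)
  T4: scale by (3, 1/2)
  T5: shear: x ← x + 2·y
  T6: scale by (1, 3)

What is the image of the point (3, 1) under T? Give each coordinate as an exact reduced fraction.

T1 scale by (-1, -3): (3, 1) → (-3, -3)
T2 reflect across x = 0: (-3, -3) → (3, -3)
T3 scale by (2, 1): (3, -3) → (6, -3)
T4 scale by (3, 1/2): (6, -3) → (18, -3/2)
T5 shear: x ← x + 2·y: (18, -3/2) → (15, -3/2)
T6 scale by (1, 3): (15, -3/2) → (15, -9/2)

T(p) = (15, -9/2)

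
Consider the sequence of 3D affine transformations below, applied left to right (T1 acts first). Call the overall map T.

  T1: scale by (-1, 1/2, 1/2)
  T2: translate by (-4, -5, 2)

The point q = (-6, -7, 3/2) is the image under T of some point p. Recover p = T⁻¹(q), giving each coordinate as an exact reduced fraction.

p = (2, -4, -1)

T1 = [-1 0 0 0; 0 1/2 0 0; 0 0 1/2 0; 0 0 0 1]
T2·T1 = [-1 0 0 -4; 0 1/2 0 -5; 0 0 1/2 2; 0 0 0 1]
det M = -1/4; M⁻¹ = [-1 0 0 -4; 0 2 0 10; 0 0 2 -4; 0 0 0 1]
M⁻¹ · (-6, -7, 3/2)ᵀ = (2, -4, -1)ᵀ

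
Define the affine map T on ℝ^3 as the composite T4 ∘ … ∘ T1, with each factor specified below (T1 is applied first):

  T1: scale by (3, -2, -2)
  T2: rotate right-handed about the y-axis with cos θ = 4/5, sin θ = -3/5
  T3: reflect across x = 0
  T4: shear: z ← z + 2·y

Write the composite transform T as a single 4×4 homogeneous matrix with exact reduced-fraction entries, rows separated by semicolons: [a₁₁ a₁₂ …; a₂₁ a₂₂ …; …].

T1 = [3 0 0 0; 0 -2 0 0; 0 0 -2 0; 0 0 0 1]
T2·T1 = [12/5 0 6/5 0; 0 -2 0 0; 9/5 0 -8/5 0; 0 0 0 1]
T3·…·T1 = [-12/5 0 -6/5 0; 0 -2 0 0; 9/5 0 -8/5 0; 0 0 0 1]
T4·…·T1 = [-12/5 0 -6/5 0; 0 -2 0 0; 9/5 -4 -8/5 0; 0 0 0 1]

T = [-12/5 0 -6/5 0; 0 -2 0 0; 9/5 -4 -8/5 0; 0 0 0 1]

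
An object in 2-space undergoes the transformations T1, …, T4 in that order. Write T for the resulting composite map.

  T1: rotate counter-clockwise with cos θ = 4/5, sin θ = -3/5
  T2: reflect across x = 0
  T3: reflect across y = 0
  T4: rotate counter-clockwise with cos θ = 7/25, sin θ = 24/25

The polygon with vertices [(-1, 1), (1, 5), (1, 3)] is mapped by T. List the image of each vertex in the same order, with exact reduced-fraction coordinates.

T1 rotate counter-clockwise with cos θ = 4/5, sin θ = -3/5: (-1, 1) → (-1/5, 7/5); (1, 5) → (19/5, 17/5); (1, 3) → (13/5, 9/5)
T2 reflect across x = 0: (-1/5, 7/5) → (1/5, 7/5); (19/5, 17/5) → (-19/5, 17/5); (13/5, 9/5) → (-13/5, 9/5)
T3 reflect across y = 0: (1/5, 7/5) → (1/5, -7/5); (-19/5, 17/5) → (-19/5, -17/5); (-13/5, 9/5) → (-13/5, -9/5)
T4 rotate counter-clockwise with cos θ = 7/25, sin θ = 24/25: (1/5, -7/5) → (7/5, -1/5); (-19/5, -17/5) → (11/5, -23/5); (-13/5, -9/5) → (1, -3)

image vertices: (7/5, -1/5), (11/5, -23/5), (1, -3)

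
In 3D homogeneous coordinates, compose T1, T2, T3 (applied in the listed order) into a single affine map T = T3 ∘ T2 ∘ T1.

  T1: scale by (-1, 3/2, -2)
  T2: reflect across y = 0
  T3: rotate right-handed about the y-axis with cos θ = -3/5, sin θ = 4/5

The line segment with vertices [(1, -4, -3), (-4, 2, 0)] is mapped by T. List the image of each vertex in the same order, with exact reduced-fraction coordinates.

image vertices: (27/5, 6, -14/5), (-12/5, -3, -16/5)

T1 scale by (-1, 3/2, -2): (1, -4, -3) → (-1, -6, 6); (-4, 2, 0) → (4, 3, 0)
T2 reflect across y = 0: (-1, -6, 6) → (-1, 6, 6); (4, 3, 0) → (4, -3, 0)
T3 rotate right-handed about the y-axis with cos θ = -3/5, sin θ = 4/5: (-1, 6, 6) → (27/5, 6, -14/5); (4, -3, 0) → (-12/5, -3, -16/5)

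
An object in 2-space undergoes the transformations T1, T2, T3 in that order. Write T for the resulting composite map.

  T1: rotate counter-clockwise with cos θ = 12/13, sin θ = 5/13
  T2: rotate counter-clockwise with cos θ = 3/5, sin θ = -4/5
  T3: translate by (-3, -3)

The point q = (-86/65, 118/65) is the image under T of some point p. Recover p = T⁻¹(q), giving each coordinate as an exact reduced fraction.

T1 = [12/13 -5/13 0; 5/13 12/13 0; 0 0 1]
T2·T1 = [56/65 33/65 0; -33/65 56/65 0; 0 0 1]
T3·…·T1 = [56/65 33/65 -3; -33/65 56/65 -3; 0 0 1]
det M = 1; M⁻¹ = [56/65 -33/65 69/65; 33/65 56/65 267/65; 0 0 1]
M⁻¹ · (-86/65, 118/65)ᵀ = (-1, 5)ᵀ

p = (-1, 5)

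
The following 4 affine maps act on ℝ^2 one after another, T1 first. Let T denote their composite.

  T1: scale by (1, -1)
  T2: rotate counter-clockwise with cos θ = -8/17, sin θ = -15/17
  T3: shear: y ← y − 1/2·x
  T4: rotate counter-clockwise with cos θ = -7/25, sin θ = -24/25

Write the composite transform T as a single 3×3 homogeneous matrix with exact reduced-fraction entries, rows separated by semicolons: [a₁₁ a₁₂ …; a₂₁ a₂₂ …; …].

T = [-208/425 477/425 0; 269/425 503/850 0; 0 0 1]

T1 = [1 0 0; 0 -1 0; 0 0 1]
T2·T1 = [-8/17 -15/17 0; -15/17 8/17 0; 0 0 1]
T3·…·T1 = [-8/17 -15/17 0; -11/17 31/34 0; 0 0 1]
T4·…·T1 = [-208/425 477/425 0; 269/425 503/850 0; 0 0 1]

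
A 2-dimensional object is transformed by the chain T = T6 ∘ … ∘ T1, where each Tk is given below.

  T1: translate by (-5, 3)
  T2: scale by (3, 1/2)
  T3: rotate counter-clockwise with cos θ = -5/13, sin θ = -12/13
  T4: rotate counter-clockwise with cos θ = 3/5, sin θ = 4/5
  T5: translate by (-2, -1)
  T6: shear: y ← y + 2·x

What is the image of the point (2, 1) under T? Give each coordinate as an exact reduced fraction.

T(p) = (-63/13, -25/13)

T1 translate by (-5, 3): (2, 1) → (-3, 4)
T2 scale by (3, 1/2): (-3, 4) → (-9, 2)
T3 rotate counter-clockwise with cos θ = -5/13, sin θ = -12/13: (-9, 2) → (69/13, 98/13)
T4 rotate counter-clockwise with cos θ = 3/5, sin θ = 4/5: (69/13, 98/13) → (-37/13, 114/13)
T5 translate by (-2, -1): (-37/13, 114/13) → (-63/13, 101/13)
T6 shear: y ← y + 2·x: (-63/13, 101/13) → (-63/13, -25/13)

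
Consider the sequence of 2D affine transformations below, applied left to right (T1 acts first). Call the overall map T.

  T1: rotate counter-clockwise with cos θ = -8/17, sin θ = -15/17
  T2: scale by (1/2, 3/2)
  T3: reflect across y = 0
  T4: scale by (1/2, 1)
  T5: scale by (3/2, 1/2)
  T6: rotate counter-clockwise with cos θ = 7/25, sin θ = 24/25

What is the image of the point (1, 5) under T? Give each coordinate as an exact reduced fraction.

T(p) = (-6513/3400, 3567/1700)

T1 rotate counter-clockwise with cos θ = -8/17, sin θ = -15/17: (1, 5) → (67/17, -55/17)
T2 scale by (1/2, 3/2): (67/17, -55/17) → (67/34, -165/34)
T3 reflect across y = 0: (67/34, -165/34) → (67/34, 165/34)
T4 scale by (1/2, 1): (67/34, 165/34) → (67/68, 165/34)
T5 scale by (3/2, 1/2): (67/68, 165/34) → (201/136, 165/68)
T6 rotate counter-clockwise with cos θ = 7/25, sin θ = 24/25: (201/136, 165/68) → (-6513/3400, 3567/1700)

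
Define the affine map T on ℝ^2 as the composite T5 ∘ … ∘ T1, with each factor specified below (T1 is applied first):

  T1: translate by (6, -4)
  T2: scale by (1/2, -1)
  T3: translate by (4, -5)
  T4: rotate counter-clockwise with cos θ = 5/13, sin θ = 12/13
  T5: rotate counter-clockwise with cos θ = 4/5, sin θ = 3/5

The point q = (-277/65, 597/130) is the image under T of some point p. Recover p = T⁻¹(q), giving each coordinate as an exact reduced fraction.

p = (-3, -4)

T1 = [1 0 6; 0 1 -4; 0 0 1]
T2·T1 = [1/2 0 3; 0 -1 4; 0 0 1]
T3·…·T1 = [1/2 0 7; 0 -1 -1; 0 0 1]
T4·…·T1 = [5/26 12/13 47/13; 6/13 -5/13 79/13; 0 0 1]
T5·…·T1 = [-8/65 63/65 -49/65; 63/130 16/65 457/65; 0 0 1]
det M = -1/2; M⁻¹ = [-32/65 126/65 -14; 63/65 16/65 -1; 0 0 1]
M⁻¹ · (-277/65, 597/130)ᵀ = (-3, -4)ᵀ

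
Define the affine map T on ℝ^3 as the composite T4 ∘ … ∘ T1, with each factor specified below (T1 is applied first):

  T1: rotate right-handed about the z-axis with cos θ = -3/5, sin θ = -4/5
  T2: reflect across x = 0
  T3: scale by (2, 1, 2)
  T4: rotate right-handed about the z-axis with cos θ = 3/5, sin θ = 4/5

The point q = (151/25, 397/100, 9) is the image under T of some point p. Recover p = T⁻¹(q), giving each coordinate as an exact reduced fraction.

T1 = [-3/5 4/5 0 0; -4/5 -3/5 0 0; 0 0 1 0; 0 0 0 1]
T2·T1 = [3/5 -4/5 0 0; -4/5 -3/5 0 0; 0 0 1 0; 0 0 0 1]
T3·…·T1 = [6/5 -8/5 0 0; -4/5 -3/5 0 0; 0 0 2 0; 0 0 0 1]
T4·…·T1 = [34/25 -12/25 0 0; 12/25 -41/25 0 0; 0 0 2 0; 0 0 0 1]
det M = -4; M⁻¹ = [41/50 -6/25 0 0; 6/25 -17/25 0 0; 0 0 1/2 0; 0 0 0 1]
M⁻¹ · (151/25, 397/100, 9)ᵀ = (4, -5/4, 9/2)ᵀ

p = (4, -5/4, 9/2)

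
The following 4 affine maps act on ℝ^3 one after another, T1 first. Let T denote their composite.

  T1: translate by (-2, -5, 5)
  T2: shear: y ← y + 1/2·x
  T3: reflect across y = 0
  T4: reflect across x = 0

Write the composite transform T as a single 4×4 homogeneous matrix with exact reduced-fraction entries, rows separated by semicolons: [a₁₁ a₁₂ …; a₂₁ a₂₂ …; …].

T = [-1 0 0 2; -1/2 -1 0 6; 0 0 1 5; 0 0 0 1]

T1 = [1 0 0 -2; 0 1 0 -5; 0 0 1 5; 0 0 0 1]
T2·T1 = [1 0 0 -2; 1/2 1 0 -6; 0 0 1 5; 0 0 0 1]
T3·…·T1 = [1 0 0 -2; -1/2 -1 0 6; 0 0 1 5; 0 0 0 1]
T4·…·T1 = [-1 0 0 2; -1/2 -1 0 6; 0 0 1 5; 0 0 0 1]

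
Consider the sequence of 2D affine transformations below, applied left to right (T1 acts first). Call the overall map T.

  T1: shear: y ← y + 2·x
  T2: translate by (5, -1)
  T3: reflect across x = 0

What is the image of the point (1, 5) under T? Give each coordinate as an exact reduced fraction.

T1 shear: y ← y + 2·x: (1, 5) → (1, 7)
T2 translate by (5, -1): (1, 7) → (6, 6)
T3 reflect across x = 0: (6, 6) → (-6, 6)

T(p) = (-6, 6)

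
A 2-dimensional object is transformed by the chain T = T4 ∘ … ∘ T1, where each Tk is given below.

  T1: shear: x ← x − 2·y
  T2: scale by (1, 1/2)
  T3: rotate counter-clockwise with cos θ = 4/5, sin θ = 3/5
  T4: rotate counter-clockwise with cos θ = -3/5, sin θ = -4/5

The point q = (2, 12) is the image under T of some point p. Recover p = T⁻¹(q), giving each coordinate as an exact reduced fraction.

p = (-4, 4)

T1 = [1 -2 0; 0 1 0; 0 0 1]
T2·T1 = [1 -2 0; 0 1/2 0; 0 0 1]
T3·…·T1 = [4/5 -19/10 0; 3/5 -4/5 0; 0 0 1]
T4·…·T1 = [0 1/2 0; -1 2 0; 0 0 1]
det M = 1/2; M⁻¹ = [4 -1 0; 2 0 0; 0 0 1]
M⁻¹ · (2, 12)ᵀ = (-4, 4)ᵀ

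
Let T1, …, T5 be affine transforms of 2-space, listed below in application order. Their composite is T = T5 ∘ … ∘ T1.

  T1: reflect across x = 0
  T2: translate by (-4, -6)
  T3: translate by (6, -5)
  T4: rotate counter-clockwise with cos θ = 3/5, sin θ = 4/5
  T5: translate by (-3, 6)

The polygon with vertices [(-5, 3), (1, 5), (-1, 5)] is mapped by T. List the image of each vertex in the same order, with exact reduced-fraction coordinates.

image vertices: (38/5, 34/5), (12/5, 16/5), (18/5, 24/5)

T1 reflect across x = 0: (-5, 3) → (5, 3); (1, 5) → (-1, 5); (-1, 5) → (1, 5)
T2 translate by (-4, -6): (5, 3) → (1, -3); (-1, 5) → (-5, -1); (1, 5) → (-3, -1)
T3 translate by (6, -5): (1, -3) → (7, -8); (-5, -1) → (1, -6); (-3, -1) → (3, -6)
T4 rotate counter-clockwise with cos θ = 3/5, sin θ = 4/5: (7, -8) → (53/5, 4/5); (1, -6) → (27/5, -14/5); (3, -6) → (33/5, -6/5)
T5 translate by (-3, 6): (53/5, 4/5) → (38/5, 34/5); (27/5, -14/5) → (12/5, 16/5); (33/5, -6/5) → (18/5, 24/5)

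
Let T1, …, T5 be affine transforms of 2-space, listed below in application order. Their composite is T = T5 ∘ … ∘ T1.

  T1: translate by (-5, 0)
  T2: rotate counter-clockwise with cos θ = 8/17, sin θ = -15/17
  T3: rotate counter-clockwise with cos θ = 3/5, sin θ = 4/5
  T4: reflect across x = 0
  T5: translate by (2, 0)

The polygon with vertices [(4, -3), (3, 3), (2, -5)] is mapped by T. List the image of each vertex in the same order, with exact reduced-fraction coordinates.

T1 translate by (-5, 0): (4, -3) → (-1, -3); (3, 3) → (-2, 3); (2, -5) → (-3, -5)
T2 rotate counter-clockwise with cos θ = 8/17, sin θ = -15/17: (-1, -3) → (-53/17, -9/17); (-2, 3) → (29/17, 54/17); (-3, -5) → (-99/17, 5/17)
T3 rotate counter-clockwise with cos θ = 3/5, sin θ = 4/5: (-53/17, -9/17) → (-123/85, -239/85); (29/17, 54/17) → (-129/85, 278/85); (-99/17, 5/17) → (-317/85, -381/85)
T4 reflect across x = 0: (-123/85, -239/85) → (123/85, -239/85); (-129/85, 278/85) → (129/85, 278/85); (-317/85, -381/85) → (317/85, -381/85)
T5 translate by (2, 0): (123/85, -239/85) → (293/85, -239/85); (129/85, 278/85) → (299/85, 278/85); (317/85, -381/85) → (487/85, -381/85)

image vertices: (293/85, -239/85), (299/85, 278/85), (487/85, -381/85)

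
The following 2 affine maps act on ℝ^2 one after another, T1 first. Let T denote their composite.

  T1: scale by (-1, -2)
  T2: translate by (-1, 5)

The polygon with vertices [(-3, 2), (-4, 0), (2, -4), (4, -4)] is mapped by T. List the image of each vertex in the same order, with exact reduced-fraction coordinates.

image vertices: (2, 1), (3, 5), (-3, 13), (-5, 13)

T1 scale by (-1, -2): (-3, 2) → (3, -4); (-4, 0) → (4, 0); (2, -4) → (-2, 8); (4, -4) → (-4, 8)
T2 translate by (-1, 5): (3, -4) → (2, 1); (4, 0) → (3, 5); (-2, 8) → (-3, 13); (-4, 8) → (-5, 13)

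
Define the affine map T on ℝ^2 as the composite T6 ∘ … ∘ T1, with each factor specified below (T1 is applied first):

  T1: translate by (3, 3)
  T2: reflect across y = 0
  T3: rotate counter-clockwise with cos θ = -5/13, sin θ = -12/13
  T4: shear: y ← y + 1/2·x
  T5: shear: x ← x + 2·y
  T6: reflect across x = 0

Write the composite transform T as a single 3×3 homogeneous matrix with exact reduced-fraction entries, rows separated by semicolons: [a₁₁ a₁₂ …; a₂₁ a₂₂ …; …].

T1 = [1 0 3; 0 1 3; 0 0 1]
T2·T1 = [1 0 3; 0 -1 -3; 0 0 1]
T3·…·T1 = [-5/13 -12/13 -51/13; -12/13 5/13 -21/13; 0 0 1]
T4·…·T1 = [-5/13 -12/13 -51/13; -29/26 -1/13 -93/26; 0 0 1]
T5·…·T1 = [-34/13 -14/13 -144/13; -29/26 -1/13 -93/26; 0 0 1]
T6·…·T1 = [34/13 14/13 144/13; -29/26 -1/13 -93/26; 0 0 1]

T = [34/13 14/13 144/13; -29/26 -1/13 -93/26; 0 0 1]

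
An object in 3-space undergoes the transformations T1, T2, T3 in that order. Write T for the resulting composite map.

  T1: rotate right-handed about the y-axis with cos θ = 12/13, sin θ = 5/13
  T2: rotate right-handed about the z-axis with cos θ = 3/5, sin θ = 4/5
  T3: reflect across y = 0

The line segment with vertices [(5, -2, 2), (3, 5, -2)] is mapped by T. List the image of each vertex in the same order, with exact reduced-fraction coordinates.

image vertices: (314/65, -202/65, -1/13), (-14/5, -23/5, -3)

T1 rotate right-handed about the y-axis with cos θ = 12/13, sin θ = 5/13: (5, -2, 2) → (70/13, -2, -1/13); (3, 5, -2) → (2, 5, -3)
T2 rotate right-handed about the z-axis with cos θ = 3/5, sin θ = 4/5: (70/13, -2, -1/13) → (314/65, 202/65, -1/13); (2, 5, -3) → (-14/5, 23/5, -3)
T3 reflect across y = 0: (314/65, 202/65, -1/13) → (314/65, -202/65, -1/13); (-14/5, 23/5, -3) → (-14/5, -23/5, -3)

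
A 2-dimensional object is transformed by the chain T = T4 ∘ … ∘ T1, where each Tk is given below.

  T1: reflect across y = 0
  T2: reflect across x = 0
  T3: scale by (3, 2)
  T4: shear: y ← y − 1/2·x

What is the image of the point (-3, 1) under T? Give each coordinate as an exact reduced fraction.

T(p) = (9, -13/2)

T1 reflect across y = 0: (-3, 1) → (-3, -1)
T2 reflect across x = 0: (-3, -1) → (3, -1)
T3 scale by (3, 2): (3, -1) → (9, -2)
T4 shear: y ← y − 1/2·x: (9, -2) → (9, -13/2)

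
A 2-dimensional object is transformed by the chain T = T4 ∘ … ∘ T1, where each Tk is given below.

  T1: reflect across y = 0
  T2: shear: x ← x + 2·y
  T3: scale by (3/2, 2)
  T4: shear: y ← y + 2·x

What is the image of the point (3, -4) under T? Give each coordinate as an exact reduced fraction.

T(p) = (33/2, 41)

T1 reflect across y = 0: (3, -4) → (3, 4)
T2 shear: x ← x + 2·y: (3, 4) → (11, 4)
T3 scale by (3/2, 2): (11, 4) → (33/2, 8)
T4 shear: y ← y + 2·x: (33/2, 8) → (33/2, 41)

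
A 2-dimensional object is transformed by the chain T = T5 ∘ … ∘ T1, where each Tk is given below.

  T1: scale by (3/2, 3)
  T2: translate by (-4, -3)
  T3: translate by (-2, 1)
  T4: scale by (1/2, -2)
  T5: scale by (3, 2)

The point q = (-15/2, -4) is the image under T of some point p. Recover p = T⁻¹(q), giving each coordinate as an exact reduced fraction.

T1 = [3/2 0 0; 0 3 0; 0 0 1]
T2·T1 = [3/2 0 -4; 0 3 -3; 0 0 1]
T3·…·T1 = [3/2 0 -6; 0 3 -2; 0 0 1]
T4·…·T1 = [3/4 0 -3; 0 -6 4; 0 0 1]
T5·…·T1 = [9/4 0 -9; 0 -12 8; 0 0 1]
det M = -27; M⁻¹ = [4/9 0 4; 0 -1/12 2/3; 0 0 1]
M⁻¹ · (-15/2, -4)ᵀ = (2/3, 1)ᵀ

p = (2/3, 1)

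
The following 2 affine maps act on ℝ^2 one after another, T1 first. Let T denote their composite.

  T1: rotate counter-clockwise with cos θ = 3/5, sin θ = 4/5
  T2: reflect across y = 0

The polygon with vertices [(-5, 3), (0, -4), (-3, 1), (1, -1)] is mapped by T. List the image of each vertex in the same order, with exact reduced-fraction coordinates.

T1 rotate counter-clockwise with cos θ = 3/5, sin θ = 4/5: (-5, 3) → (-27/5, -11/5); (0, -4) → (16/5, -12/5); (-3, 1) → (-13/5, -9/5); (1, -1) → (7/5, 1/5)
T2 reflect across y = 0: (-27/5, -11/5) → (-27/5, 11/5); (16/5, -12/5) → (16/5, 12/5); (-13/5, -9/5) → (-13/5, 9/5); (7/5, 1/5) → (7/5, -1/5)

image vertices: (-27/5, 11/5), (16/5, 12/5), (-13/5, 9/5), (7/5, -1/5)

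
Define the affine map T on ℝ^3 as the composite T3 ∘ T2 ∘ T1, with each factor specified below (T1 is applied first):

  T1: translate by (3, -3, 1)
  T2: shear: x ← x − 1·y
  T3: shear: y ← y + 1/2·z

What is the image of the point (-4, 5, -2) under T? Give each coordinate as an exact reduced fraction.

T1 translate by (3, -3, 1): (-4, 5, -2) → (-1, 2, -1)
T2 shear: x ← x − 1·y: (-1, 2, -1) → (-3, 2, -1)
T3 shear: y ← y + 1/2·z: (-3, 2, -1) → (-3, 3/2, -1)

T(p) = (-3, 3/2, -1)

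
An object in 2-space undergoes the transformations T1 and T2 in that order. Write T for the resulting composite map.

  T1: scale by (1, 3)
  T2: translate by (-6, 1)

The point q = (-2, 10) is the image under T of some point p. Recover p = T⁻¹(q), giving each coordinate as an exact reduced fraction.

p = (4, 3)

T1 = [1 0 0; 0 3 0; 0 0 1]
T2·T1 = [1 0 -6; 0 3 1; 0 0 1]
det M = 3; M⁻¹ = [1 0 6; 0 1/3 -1/3; 0 0 1]
M⁻¹ · (-2, 10)ᵀ = (4, 3)ᵀ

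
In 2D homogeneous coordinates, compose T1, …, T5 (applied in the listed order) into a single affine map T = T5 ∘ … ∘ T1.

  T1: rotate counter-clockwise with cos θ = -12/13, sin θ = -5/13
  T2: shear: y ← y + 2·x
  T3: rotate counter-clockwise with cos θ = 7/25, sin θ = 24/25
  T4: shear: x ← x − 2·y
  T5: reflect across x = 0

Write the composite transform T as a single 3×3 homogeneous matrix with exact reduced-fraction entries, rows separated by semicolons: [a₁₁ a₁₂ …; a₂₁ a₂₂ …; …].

T = [-1594/325 129/325 0; -491/325 106/325 0; 0 0 1]

T1 = [-12/13 5/13 0; -5/13 -12/13 0; 0 0 1]
T2·T1 = [-12/13 5/13 0; -29/13 -2/13 0; 0 0 1]
T3·…·T1 = [612/325 83/325 0; -491/325 106/325 0; 0 0 1]
T4·…·T1 = [1594/325 -129/325 0; -491/325 106/325 0; 0 0 1]
T5·…·T1 = [-1594/325 129/325 0; -491/325 106/325 0; 0 0 1]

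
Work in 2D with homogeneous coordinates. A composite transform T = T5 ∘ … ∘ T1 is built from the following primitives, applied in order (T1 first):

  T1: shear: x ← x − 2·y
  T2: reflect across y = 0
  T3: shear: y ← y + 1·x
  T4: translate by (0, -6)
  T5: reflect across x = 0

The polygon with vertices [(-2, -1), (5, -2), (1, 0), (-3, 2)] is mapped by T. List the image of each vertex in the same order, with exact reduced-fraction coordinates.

T1 shear: x ← x − 2·y: (-2, -1) → (0, -1); (5, -2) → (9, -2); (1, 0) → (1, 0); (-3, 2) → (-7, 2)
T2 reflect across y = 0: (0, -1) → (0, 1); (9, -2) → (9, 2); (1, 0) → (1, 0); (-7, 2) → (-7, -2)
T3 shear: y ← y + 1·x: (0, 1) → (0, 1); (9, 2) → (9, 11); (1, 0) → (1, 1); (-7, -2) → (-7, -9)
T4 translate by (0, -6): (0, 1) → (0, -5); (9, 11) → (9, 5); (1, 1) → (1, -5); (-7, -9) → (-7, -15)
T5 reflect across x = 0: (0, -5) → (0, -5); (9, 5) → (-9, 5); (1, -5) → (-1, -5); (-7, -15) → (7, -15)

image vertices: (0, -5), (-9, 5), (-1, -5), (7, -15)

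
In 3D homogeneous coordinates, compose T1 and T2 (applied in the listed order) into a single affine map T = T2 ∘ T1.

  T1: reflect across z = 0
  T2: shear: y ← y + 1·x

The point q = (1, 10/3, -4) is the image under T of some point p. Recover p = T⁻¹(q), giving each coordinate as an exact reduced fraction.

T1 = [1 0 0 0; 0 1 0 0; 0 0 -1 0; 0 0 0 1]
T2·T1 = [1 0 0 0; 1 1 0 0; 0 0 -1 0; 0 0 0 1]
det M = -1; M⁻¹ = [1 0 0 0; -1 1 0 0; 0 0 -1 0; 0 0 0 1]
M⁻¹ · (1, 10/3, -4)ᵀ = (1, 7/3, 4)ᵀ

p = (1, 7/3, 4)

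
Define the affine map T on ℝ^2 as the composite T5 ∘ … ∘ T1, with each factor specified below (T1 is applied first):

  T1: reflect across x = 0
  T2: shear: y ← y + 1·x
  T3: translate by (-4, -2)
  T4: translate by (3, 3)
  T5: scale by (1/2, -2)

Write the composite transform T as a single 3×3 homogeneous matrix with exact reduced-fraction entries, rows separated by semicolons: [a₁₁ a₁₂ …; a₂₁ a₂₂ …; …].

T = [-1/2 0 -1/2; 2 -2 -2; 0 0 1]

T1 = [-1 0 0; 0 1 0; 0 0 1]
T2·T1 = [-1 0 0; -1 1 0; 0 0 1]
T3·…·T1 = [-1 0 -4; -1 1 -2; 0 0 1]
T4·…·T1 = [-1 0 -1; -1 1 1; 0 0 1]
T5·…·T1 = [-1/2 0 -1/2; 2 -2 -2; 0 0 1]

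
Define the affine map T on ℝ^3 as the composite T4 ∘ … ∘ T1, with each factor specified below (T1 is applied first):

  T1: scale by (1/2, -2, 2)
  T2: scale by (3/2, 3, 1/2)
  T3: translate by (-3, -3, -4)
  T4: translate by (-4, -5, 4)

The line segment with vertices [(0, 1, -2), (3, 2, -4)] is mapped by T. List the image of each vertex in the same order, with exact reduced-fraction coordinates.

T1 scale by (1/2, -2, 2): (0, 1, -2) → (0, -2, -4); (3, 2, -4) → (3/2, -4, -8)
T2 scale by (3/2, 3, 1/2): (0, -2, -4) → (0, -6, -2); (3/2, -4, -8) → (9/4, -12, -4)
T3 translate by (-3, -3, -4): (0, -6, -2) → (-3, -9, -6); (9/4, -12, -4) → (-3/4, -15, -8)
T4 translate by (-4, -5, 4): (-3, -9, -6) → (-7, -14, -2); (-3/4, -15, -8) → (-19/4, -20, -4)

image vertices: (-7, -14, -2), (-19/4, -20, -4)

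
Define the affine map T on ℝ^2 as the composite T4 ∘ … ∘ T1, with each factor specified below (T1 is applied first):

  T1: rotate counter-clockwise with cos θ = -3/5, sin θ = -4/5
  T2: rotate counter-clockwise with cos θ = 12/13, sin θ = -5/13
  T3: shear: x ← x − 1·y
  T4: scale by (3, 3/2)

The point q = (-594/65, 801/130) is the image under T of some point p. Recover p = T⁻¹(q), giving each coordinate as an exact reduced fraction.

T1 = [-3/5 4/5 0; -4/5 -3/5 0; 0 0 1]
T2·T1 = [-56/65 33/65 0; -33/65 -56/65 0; 0 0 1]
T3·…·T1 = [-23/65 89/65 0; -33/65 -56/65 0; 0 0 1]
T4·…·T1 = [-69/65 267/65 0; -99/130 -84/65 0; 0 0 1]
det M = 9/2; M⁻¹ = [-56/195 -178/195 0; 11/65 -46/195 0; 0 0 1]
M⁻¹ · (-594/65, 801/130)ᵀ = (-3, -3)ᵀ

p = (-3, -3)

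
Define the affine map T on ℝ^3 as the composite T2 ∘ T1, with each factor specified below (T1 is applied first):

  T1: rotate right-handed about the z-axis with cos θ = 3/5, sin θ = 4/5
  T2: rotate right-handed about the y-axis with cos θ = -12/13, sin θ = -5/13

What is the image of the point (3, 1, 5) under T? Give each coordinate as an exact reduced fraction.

T(p) = (-37/13, 3, -55/13)

T1 rotate right-handed about the z-axis with cos θ = 3/5, sin θ = 4/5: (3, 1, 5) → (1, 3, 5)
T2 rotate right-handed about the y-axis with cos θ = -12/13, sin θ = -5/13: (1, 3, 5) → (-37/13, 3, -55/13)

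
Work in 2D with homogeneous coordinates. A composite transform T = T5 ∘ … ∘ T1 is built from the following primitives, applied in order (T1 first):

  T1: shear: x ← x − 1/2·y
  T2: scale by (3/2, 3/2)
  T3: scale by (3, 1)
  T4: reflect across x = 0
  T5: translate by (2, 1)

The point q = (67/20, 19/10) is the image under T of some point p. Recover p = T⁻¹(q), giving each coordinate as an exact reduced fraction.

p = (0, 3/5)

T1 = [1 -1/2 0; 0 1 0; 0 0 1]
T2·T1 = [3/2 -3/4 0; 0 3/2 0; 0 0 1]
T3·…·T1 = [9/2 -9/4 0; 0 3/2 0; 0 0 1]
T4·…·T1 = [-9/2 9/4 0; 0 3/2 0; 0 0 1]
T5·…·T1 = [-9/2 9/4 2; 0 3/2 1; 0 0 1]
det M = -27/4; M⁻¹ = [-2/9 1/3 1/9; 0 2/3 -2/3; 0 0 1]
M⁻¹ · (67/20, 19/10)ᵀ = (0, 3/5)ᵀ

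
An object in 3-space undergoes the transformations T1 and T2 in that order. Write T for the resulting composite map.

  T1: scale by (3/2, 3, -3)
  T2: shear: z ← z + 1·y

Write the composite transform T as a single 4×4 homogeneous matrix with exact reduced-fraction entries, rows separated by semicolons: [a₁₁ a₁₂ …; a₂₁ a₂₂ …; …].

T1 = [3/2 0 0 0; 0 3 0 0; 0 0 -3 0; 0 0 0 1]
T2·T1 = [3/2 0 0 0; 0 3 0 0; 0 3 -3 0; 0 0 0 1]

T = [3/2 0 0 0; 0 3 0 0; 0 3 -3 0; 0 0 0 1]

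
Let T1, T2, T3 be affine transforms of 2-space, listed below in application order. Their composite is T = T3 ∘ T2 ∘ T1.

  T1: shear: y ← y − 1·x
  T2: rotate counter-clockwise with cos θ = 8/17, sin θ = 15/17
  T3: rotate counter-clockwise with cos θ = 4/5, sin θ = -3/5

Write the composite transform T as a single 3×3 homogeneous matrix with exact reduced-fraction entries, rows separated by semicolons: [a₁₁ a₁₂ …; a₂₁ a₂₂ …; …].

T = [113/85 -36/85 0; -41/85 77/85 0; 0 0 1]

T1 = [1 0 0; -1 1 0; 0 0 1]
T2·T1 = [23/17 -15/17 0; 7/17 8/17 0; 0 0 1]
T3·…·T1 = [113/85 -36/85 0; -41/85 77/85 0; 0 0 1]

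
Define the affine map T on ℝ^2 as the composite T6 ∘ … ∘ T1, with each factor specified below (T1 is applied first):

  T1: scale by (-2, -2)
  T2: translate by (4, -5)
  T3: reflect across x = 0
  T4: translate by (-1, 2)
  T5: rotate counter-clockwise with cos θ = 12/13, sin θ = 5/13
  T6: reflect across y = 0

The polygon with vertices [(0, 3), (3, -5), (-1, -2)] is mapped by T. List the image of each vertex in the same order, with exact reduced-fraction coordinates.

T1 scale by (-2, -2): (0, 3) → (0, -6); (3, -5) → (-6, 10); (-1, -2) → (2, 4)
T2 translate by (4, -5): (0, -6) → (4, -11); (-6, 10) → (-2, 5); (2, 4) → (6, -1)
T3 reflect across x = 0: (4, -11) → (-4, -11); (-2, 5) → (2, 5); (6, -1) → (-6, -1)
T4 translate by (-1, 2): (-4, -11) → (-5, -9); (2, 5) → (1, 7); (-6, -1) → (-7, 1)
T5 rotate counter-clockwise with cos θ = 12/13, sin θ = 5/13: (-5, -9) → (-15/13, -133/13); (1, 7) → (-23/13, 89/13); (-7, 1) → (-89/13, -23/13)
T6 reflect across y = 0: (-15/13, -133/13) → (-15/13, 133/13); (-23/13, 89/13) → (-23/13, -89/13); (-89/13, -23/13) → (-89/13, 23/13)

image vertices: (-15/13, 133/13), (-23/13, -89/13), (-89/13, 23/13)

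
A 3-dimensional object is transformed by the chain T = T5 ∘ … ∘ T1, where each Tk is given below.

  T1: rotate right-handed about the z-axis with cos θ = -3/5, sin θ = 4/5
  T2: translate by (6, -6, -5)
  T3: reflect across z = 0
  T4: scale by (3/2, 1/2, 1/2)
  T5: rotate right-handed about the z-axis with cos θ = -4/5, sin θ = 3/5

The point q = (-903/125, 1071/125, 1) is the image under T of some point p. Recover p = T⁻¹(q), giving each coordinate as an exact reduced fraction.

T1 = [-3/5 -4/5 0 0; 4/5 -3/5 0 0; 0 0 1 0; 0 0 0 1]
T2·T1 = [-3/5 -4/5 0 6; 4/5 -3/5 0 -6; 0 0 1 -5; 0 0 0 1]
T3·…·T1 = [-3/5 -4/5 0 6; 4/5 -3/5 0 -6; 0 0 -1 5; 0 0 0 1]
T4·…·T1 = [-9/10 -6/5 0 9; 2/5 -3/10 0 -3; 0 0 -1/2 5/2; 0 0 0 1]
T5·…·T1 = [12/25 57/50 0 -27/5; -43/50 -12/25 0 39/5; 0 0 -1/2 5/2; 0 0 0 1]
det M = -3/8; M⁻¹ = [-16/25 -38/25 0 42/5; 86/75 16/25 0 6/5; 0 0 -2 5; 0 0 0 1]
M⁻¹ · (-903/125, 1071/125, 1)ᵀ = (0, -8/5, 3)ᵀ

p = (0, -8/5, 3)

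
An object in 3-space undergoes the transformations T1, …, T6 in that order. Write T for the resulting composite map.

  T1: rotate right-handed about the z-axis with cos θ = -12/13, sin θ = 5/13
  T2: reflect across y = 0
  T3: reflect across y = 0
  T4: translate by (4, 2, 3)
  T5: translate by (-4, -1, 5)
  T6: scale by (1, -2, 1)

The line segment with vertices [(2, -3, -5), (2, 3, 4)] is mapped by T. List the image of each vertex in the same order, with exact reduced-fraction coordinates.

image vertices: (-9/13, -118/13, 3), (-3, 2, 12)

T1 rotate right-handed about the z-axis with cos θ = -12/13, sin θ = 5/13: (2, -3, -5) → (-9/13, 46/13, -5); (2, 3, 4) → (-3, -2, 4)
T2 reflect across y = 0: (-9/13, 46/13, -5) → (-9/13, -46/13, -5); (-3, -2, 4) → (-3, 2, 4)
T3 reflect across y = 0: (-9/13, -46/13, -5) → (-9/13, 46/13, -5); (-3, 2, 4) → (-3, -2, 4)
T4 translate by (4, 2, 3): (-9/13, 46/13, -5) → (43/13, 72/13, -2); (-3, -2, 4) → (1, 0, 7)
T5 translate by (-4, -1, 5): (43/13, 72/13, -2) → (-9/13, 59/13, 3); (1, 0, 7) → (-3, -1, 12)
T6 scale by (1, -2, 1): (-9/13, 59/13, 3) → (-9/13, -118/13, 3); (-3, -1, 12) → (-3, 2, 12)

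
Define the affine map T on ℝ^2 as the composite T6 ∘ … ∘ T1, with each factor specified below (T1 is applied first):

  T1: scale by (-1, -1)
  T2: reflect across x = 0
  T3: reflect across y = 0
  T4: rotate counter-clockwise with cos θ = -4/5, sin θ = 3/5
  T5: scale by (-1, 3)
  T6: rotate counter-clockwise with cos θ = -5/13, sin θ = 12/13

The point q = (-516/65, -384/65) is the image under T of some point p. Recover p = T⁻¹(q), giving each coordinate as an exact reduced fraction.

T1 = [-1 0 0; 0 -1 0; 0 0 1]
T2·T1 = [1 0 0; 0 -1 0; 0 0 1]
T3·…·T1 = [1 0 0; 0 1 0; 0 0 1]
T4·…·T1 = [-4/5 -3/5 0; 3/5 -4/5 0; 0 0 1]
T5·…·T1 = [4/5 3/5 0; 9/5 -12/5 0; 0 0 1]
T6·…·T1 = [-128/65 129/65 0; 3/65 96/65 0; 0 0 1]
det M = -3; M⁻¹ = [-32/65 43/65 0; 1/65 128/195 0; 0 0 1]
M⁻¹ · (-516/65, -384/65)ᵀ = (0, -4)ᵀ

p = (0, -4)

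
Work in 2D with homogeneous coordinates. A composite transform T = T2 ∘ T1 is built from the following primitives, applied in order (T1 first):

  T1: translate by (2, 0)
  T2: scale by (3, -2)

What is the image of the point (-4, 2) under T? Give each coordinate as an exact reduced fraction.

T(p) = (-6, -4)

T1 translate by (2, 0): (-4, 2) → (-2, 2)
T2 scale by (3, -2): (-2, 2) → (-6, -4)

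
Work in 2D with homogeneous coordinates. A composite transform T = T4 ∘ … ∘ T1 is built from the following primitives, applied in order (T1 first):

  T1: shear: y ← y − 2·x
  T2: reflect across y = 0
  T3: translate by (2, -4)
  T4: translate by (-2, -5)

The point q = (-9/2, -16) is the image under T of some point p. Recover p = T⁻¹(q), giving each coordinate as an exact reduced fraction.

p = (-9/2, -2)

T1 = [1 0 0; -2 1 0; 0 0 1]
T2·T1 = [1 0 0; 2 -1 0; 0 0 1]
T3·…·T1 = [1 0 2; 2 -1 -4; 0 0 1]
T4·…·T1 = [1 0 0; 2 -1 -9; 0 0 1]
det M = -1; M⁻¹ = [1 0 0; 2 -1 -9; 0 0 1]
M⁻¹ · (-9/2, -16)ᵀ = (-9/2, -2)ᵀ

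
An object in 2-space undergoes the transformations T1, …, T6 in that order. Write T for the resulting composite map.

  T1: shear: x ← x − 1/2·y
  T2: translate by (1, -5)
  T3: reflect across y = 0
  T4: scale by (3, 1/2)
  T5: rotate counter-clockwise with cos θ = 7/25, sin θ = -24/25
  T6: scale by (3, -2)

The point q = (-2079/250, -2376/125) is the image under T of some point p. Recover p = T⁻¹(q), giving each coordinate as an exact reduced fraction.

p = (-9/5, 5)

T1 = [1 -1/2 0; 0 1 0; 0 0 1]
T2·T1 = [1 -1/2 1; 0 1 -5; 0 0 1]
T3·…·T1 = [1 -1/2 1; 0 -1 5; 0 0 1]
T4·…·T1 = [3 -3/2 3; 0 -1/2 5/2; 0 0 1]
T5·…·T1 = [21/25 -9/10 81/25; -72/25 13/10 -109/50; 0 0 1]
T6·…·T1 = [63/25 -27/10 243/25; 144/25 -13/5 109/25; 0 0 1]
det M = 9; M⁻¹ = [-13/45 3/10 3/2; -16/25 7/25 5; 0 0 1]
M⁻¹ · (-2079/250, -2376/125)ᵀ = (-9/5, 5)ᵀ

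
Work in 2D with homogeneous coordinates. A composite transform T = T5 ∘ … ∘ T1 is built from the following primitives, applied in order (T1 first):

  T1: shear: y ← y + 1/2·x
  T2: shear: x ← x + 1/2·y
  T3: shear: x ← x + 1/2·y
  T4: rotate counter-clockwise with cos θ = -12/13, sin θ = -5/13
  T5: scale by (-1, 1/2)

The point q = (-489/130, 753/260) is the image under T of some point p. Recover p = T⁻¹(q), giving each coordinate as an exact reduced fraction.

T1 = [1 0 0; 1/2 1 0; 0 0 1]
T2·T1 = [5/4 1/2 0; 1/2 1 0; 0 0 1]
T3·…·T1 = [3/2 1 0; 1/2 1 0; 0 0 1]
T4·…·T1 = [-31/26 -7/13 0; -27/26 -17/13 0; 0 0 1]
T5·…·T1 = [31/26 7/13 0; -27/52 -17/26 0; 0 0 1]
det M = -1/2; M⁻¹ = [17/13 14/13 0; -27/26 -31/13 0; 0 0 1]
M⁻¹ · (-489/130, 753/260)ᵀ = (-9/5, -3)ᵀ

p = (-9/5, -3)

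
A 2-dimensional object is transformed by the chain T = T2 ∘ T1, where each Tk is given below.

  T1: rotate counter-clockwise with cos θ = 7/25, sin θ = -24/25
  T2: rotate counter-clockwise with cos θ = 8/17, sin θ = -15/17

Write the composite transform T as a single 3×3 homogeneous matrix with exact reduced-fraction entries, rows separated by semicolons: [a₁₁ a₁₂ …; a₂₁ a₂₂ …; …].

T = [-304/425 297/425 0; -297/425 -304/425 0; 0 0 1]

T1 = [7/25 24/25 0; -24/25 7/25 0; 0 0 1]
T2·T1 = [-304/425 297/425 0; -297/425 -304/425 0; 0 0 1]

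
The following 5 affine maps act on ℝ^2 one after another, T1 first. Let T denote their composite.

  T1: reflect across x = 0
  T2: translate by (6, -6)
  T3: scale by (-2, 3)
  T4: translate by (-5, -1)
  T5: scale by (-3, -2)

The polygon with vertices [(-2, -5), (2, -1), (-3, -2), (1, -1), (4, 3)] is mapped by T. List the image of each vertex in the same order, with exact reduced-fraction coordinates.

T1 reflect across x = 0: (-2, -5) → (2, -5); (2, -1) → (-2, -1); (-3, -2) → (3, -2); (1, -1) → (-1, -1); (4, 3) → (-4, 3)
T2 translate by (6, -6): (2, -5) → (8, -11); (-2, -1) → (4, -7); (3, -2) → (9, -8); (-1, -1) → (5, -7); (-4, 3) → (2, -3)
T3 scale by (-2, 3): (8, -11) → (-16, -33); (4, -7) → (-8, -21); (9, -8) → (-18, -24); (5, -7) → (-10, -21); (2, -3) → (-4, -9)
T4 translate by (-5, -1): (-16, -33) → (-21, -34); (-8, -21) → (-13, -22); (-18, -24) → (-23, -25); (-10, -21) → (-15, -22); (-4, -9) → (-9, -10)
T5 scale by (-3, -2): (-21, -34) → (63, 68); (-13, -22) → (39, 44); (-23, -25) → (69, 50); (-15, -22) → (45, 44); (-9, -10) → (27, 20)

image vertices: (63, 68), (39, 44), (69, 50), (45, 44), (27, 20)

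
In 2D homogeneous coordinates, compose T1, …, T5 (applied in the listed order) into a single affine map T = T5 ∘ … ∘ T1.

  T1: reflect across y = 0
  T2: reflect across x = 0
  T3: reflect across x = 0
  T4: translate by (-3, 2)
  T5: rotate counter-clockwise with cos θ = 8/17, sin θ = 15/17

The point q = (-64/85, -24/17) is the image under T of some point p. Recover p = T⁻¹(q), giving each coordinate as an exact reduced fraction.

T1 = [1 0 0; 0 -1 0; 0 0 1]
T2·T1 = [-1 0 0; 0 -1 0; 0 0 1]
T3·…·T1 = [1 0 0; 0 -1 0; 0 0 1]
T4·…·T1 = [1 0 -3; 0 -1 2; 0 0 1]
T5·…·T1 = [8/17 15/17 -54/17; 15/17 -8/17 -29/17; 0 0 1]
det M = -1; M⁻¹ = [8/17 15/17 3; 15/17 -8/17 2; 0 0 1]
M⁻¹ · (-64/85, -24/17)ᵀ = (7/5, 2)ᵀ

p = (7/5, 2)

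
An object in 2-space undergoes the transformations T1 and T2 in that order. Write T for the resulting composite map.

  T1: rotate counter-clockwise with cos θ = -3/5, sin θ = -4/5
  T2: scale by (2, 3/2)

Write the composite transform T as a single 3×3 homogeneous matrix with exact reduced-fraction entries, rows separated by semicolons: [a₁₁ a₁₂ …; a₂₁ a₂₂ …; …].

T1 = [-3/5 4/5 0; -4/5 -3/5 0; 0 0 1]
T2·T1 = [-6/5 8/5 0; -6/5 -9/10 0; 0 0 1]

T = [-6/5 8/5 0; -6/5 -9/10 0; 0 0 1]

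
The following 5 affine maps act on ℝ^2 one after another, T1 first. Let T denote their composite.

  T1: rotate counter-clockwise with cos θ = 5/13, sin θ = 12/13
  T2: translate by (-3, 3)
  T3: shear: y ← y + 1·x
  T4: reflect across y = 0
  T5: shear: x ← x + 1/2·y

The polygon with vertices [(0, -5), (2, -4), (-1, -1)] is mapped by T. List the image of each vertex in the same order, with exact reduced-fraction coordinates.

image vertices: (7/26, -35/13), (-12/13, -62/13), (-27/13, 10/13)

T1 rotate counter-clockwise with cos θ = 5/13, sin θ = 12/13: (0, -5) → (60/13, -25/13); (2, -4) → (58/13, 4/13); (-1, -1) → (7/13, -17/13)
T2 translate by (-3, 3): (60/13, -25/13) → (21/13, 14/13); (58/13, 4/13) → (19/13, 43/13); (7/13, -17/13) → (-32/13, 22/13)
T3 shear: y ← y + 1·x: (21/13, 14/13) → (21/13, 35/13); (19/13, 43/13) → (19/13, 62/13); (-32/13, 22/13) → (-32/13, -10/13)
T4 reflect across y = 0: (21/13, 35/13) → (21/13, -35/13); (19/13, 62/13) → (19/13, -62/13); (-32/13, -10/13) → (-32/13, 10/13)
T5 shear: x ← x + 1/2·y: (21/13, -35/13) → (7/26, -35/13); (19/13, -62/13) → (-12/13, -62/13); (-32/13, 10/13) → (-27/13, 10/13)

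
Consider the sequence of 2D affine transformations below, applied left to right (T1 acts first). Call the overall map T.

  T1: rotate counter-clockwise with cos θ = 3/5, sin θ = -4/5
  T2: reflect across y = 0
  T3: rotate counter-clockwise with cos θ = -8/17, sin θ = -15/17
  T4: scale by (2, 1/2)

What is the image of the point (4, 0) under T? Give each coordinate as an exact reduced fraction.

T1 rotate counter-clockwise with cos θ = 3/5, sin θ = -4/5: (4, 0) → (12/5, -16/5)
T2 reflect across y = 0: (12/5, -16/5) → (12/5, 16/5)
T3 rotate counter-clockwise with cos θ = -8/17, sin θ = -15/17: (12/5, 16/5) → (144/85, -308/85)
T4 scale by (2, 1/2): (144/85, -308/85) → (288/85, -154/85)

T(p) = (288/85, -154/85)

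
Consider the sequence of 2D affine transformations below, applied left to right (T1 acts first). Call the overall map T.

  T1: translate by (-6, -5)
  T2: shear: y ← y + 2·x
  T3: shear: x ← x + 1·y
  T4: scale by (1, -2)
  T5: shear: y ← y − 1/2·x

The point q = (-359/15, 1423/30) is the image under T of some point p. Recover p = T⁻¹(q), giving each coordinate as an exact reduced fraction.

p = (-1/5, -1/3)

T1 = [1 0 -6; 0 1 -5; 0 0 1]
T2·T1 = [1 0 -6; 2 1 -17; 0 0 1]
T3·…·T1 = [3 1 -23; 2 1 -17; 0 0 1]
T4·…·T1 = [3 1 -23; -4 -2 34; 0 0 1]
T5·…·T1 = [3 1 -23; -11/2 -5/2 91/2; 0 0 1]
det M = -2; M⁻¹ = [5/4 1/2 6; -11/4 -3/2 5; 0 0 1]
M⁻¹ · (-359/15, 1423/30)ᵀ = (-1/5, -1/3)ᵀ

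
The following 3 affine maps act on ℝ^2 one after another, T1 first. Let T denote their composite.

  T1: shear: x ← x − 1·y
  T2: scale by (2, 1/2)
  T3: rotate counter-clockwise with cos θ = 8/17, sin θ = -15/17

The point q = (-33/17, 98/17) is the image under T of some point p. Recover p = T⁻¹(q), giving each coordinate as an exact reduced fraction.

T1 = [1 -1 0; 0 1 0; 0 0 1]
T2·T1 = [2 -2 0; 0 1/2 0; 0 0 1]
T3·…·T1 = [16/17 -1/2 0; -30/17 2 0; 0 0 1]
det M = 1; M⁻¹ = [2 1/2 0; 30/17 16/17 0; 0 0 1]
M⁻¹ · (-33/17, 98/17)ᵀ = (-1, 2)ᵀ

p = (-1, 2)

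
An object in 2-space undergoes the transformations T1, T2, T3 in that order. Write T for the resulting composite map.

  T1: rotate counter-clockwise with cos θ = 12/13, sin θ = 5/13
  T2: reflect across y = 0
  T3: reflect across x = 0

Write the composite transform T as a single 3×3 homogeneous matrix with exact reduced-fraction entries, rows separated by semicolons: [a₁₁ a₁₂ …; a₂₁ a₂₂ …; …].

T1 = [12/13 -5/13 0; 5/13 12/13 0; 0 0 1]
T2·T1 = [12/13 -5/13 0; -5/13 -12/13 0; 0 0 1]
T3·…·T1 = [-12/13 5/13 0; -5/13 -12/13 0; 0 0 1]

T = [-12/13 5/13 0; -5/13 -12/13 0; 0 0 1]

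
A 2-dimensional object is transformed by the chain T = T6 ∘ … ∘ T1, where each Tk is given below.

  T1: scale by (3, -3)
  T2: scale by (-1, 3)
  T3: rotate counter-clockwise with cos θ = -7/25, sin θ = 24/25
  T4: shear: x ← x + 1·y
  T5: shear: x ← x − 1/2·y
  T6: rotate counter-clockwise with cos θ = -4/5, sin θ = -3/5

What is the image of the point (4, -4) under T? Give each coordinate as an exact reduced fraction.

T(p) = (516/25, 1062/25)

T1 scale by (3, -3): (4, -4) → (12, 12)
T2 scale by (-1, 3): (12, 12) → (-12, 36)
T3 rotate counter-clockwise with cos θ = -7/25, sin θ = 24/25: (-12, 36) → (-156/5, -108/5)
T4 shear: x ← x + 1·y: (-156/5, -108/5) → (-264/5, -108/5)
T5 shear: x ← x − 1/2·y: (-264/5, -108/5) → (-42, -108/5)
T6 rotate counter-clockwise with cos θ = -4/5, sin θ = -3/5: (-42, -108/5) → (516/25, 1062/25)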